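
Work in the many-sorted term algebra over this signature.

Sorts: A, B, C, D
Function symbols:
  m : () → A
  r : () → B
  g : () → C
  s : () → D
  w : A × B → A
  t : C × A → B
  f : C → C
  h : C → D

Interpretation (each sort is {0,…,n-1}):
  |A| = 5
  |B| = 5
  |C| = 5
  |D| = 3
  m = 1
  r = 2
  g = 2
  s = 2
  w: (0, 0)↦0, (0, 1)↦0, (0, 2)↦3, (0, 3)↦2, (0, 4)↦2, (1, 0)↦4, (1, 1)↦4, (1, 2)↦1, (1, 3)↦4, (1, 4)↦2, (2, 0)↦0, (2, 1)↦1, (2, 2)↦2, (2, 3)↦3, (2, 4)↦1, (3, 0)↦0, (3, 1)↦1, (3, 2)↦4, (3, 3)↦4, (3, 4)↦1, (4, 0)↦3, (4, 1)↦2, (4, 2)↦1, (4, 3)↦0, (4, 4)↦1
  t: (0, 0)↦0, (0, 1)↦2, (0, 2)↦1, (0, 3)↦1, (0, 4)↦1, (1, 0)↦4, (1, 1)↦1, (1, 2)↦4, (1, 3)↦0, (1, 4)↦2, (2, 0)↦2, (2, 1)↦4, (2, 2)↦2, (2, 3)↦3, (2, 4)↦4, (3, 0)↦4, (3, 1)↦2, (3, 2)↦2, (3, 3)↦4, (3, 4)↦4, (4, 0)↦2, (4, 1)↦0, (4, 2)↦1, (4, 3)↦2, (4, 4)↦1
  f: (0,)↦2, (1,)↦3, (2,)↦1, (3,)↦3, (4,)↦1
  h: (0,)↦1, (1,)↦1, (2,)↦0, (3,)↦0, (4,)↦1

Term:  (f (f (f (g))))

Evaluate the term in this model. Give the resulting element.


value = 3

  g = 2
  (f (g)) = f(2,) = 1
  (f (f (g))) = f(1,) = 3
  (f (f (f (g)))) = f(3,) = 3


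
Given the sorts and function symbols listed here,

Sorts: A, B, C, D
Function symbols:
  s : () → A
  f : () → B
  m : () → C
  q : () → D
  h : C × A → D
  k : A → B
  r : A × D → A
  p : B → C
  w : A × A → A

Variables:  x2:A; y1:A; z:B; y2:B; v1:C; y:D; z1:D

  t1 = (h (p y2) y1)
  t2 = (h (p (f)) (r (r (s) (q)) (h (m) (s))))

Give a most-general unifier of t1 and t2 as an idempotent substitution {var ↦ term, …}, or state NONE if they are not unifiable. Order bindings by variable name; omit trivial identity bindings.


{y1 ↦ (r (r (s) (q)) (h (m) (s))), y2 ↦ (f)}


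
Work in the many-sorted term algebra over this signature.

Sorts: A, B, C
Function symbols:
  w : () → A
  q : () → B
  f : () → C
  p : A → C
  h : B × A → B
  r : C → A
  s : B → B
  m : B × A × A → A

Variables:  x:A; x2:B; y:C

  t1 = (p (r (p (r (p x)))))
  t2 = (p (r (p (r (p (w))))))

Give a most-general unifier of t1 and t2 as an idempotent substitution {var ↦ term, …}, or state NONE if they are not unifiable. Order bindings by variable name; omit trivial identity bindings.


{x ↦ (w)}


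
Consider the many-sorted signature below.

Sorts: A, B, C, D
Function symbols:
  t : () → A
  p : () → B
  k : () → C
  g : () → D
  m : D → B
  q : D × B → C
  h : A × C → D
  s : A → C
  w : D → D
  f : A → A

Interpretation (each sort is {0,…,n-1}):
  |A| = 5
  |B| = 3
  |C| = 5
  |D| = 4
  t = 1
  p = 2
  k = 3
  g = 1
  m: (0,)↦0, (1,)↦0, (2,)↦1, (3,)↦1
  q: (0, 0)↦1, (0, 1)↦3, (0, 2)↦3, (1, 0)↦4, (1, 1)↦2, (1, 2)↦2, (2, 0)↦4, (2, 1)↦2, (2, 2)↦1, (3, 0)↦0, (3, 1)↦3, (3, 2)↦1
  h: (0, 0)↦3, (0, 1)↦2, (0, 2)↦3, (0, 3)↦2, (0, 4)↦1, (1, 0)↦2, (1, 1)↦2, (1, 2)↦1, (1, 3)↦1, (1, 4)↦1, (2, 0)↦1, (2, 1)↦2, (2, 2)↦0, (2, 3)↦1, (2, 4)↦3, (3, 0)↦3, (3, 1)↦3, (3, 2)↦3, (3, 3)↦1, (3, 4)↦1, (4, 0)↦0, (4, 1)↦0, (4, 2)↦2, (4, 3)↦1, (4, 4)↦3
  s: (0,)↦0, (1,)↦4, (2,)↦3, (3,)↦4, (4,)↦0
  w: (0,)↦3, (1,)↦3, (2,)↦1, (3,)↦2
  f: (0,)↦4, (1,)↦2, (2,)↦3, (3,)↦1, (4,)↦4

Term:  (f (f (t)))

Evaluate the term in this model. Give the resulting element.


value = 3

  t = 1
  (f (t)) = f(1,) = 2
  (f (f (t))) = f(2,) = 3


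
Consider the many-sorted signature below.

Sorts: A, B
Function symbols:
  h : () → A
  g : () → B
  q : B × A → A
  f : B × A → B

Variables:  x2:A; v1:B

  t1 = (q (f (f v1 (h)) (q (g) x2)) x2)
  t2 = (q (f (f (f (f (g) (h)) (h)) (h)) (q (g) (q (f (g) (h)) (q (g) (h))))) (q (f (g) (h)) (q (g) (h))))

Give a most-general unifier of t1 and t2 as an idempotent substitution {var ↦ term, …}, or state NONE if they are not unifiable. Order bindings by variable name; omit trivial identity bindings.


{v1 ↦ (f (f (g) (h)) (h)), x2 ↦ (q (f (g) (h)) (q (g) (h)))}


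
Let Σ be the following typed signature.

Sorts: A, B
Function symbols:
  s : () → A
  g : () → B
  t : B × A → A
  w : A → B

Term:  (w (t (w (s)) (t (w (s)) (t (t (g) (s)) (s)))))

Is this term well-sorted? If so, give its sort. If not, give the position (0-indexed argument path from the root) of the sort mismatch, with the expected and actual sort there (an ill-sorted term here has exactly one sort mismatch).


ill-sorted at position [0, 1, 1, 0]: expected B, got A

      (s) : A
    (w (s)) : B
        (s) : A
      (w (s)) : B
          (g) : B
          (s) : A
        (t (g) (s)) : A
        (s) : A
      (t (t (g) (s)) (s)) : ✗ arg 0 at [0, 1, 1, 0] has sort A, expected B


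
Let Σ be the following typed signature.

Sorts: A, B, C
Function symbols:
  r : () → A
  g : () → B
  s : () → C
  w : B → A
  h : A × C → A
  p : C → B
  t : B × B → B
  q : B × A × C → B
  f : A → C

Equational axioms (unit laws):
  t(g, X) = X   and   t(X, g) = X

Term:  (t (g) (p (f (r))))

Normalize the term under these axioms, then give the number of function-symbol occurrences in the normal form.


size = 3

1. (t (g) (p (f (r))))  →  (p (f (r)))
normal form: (p (f (r)))


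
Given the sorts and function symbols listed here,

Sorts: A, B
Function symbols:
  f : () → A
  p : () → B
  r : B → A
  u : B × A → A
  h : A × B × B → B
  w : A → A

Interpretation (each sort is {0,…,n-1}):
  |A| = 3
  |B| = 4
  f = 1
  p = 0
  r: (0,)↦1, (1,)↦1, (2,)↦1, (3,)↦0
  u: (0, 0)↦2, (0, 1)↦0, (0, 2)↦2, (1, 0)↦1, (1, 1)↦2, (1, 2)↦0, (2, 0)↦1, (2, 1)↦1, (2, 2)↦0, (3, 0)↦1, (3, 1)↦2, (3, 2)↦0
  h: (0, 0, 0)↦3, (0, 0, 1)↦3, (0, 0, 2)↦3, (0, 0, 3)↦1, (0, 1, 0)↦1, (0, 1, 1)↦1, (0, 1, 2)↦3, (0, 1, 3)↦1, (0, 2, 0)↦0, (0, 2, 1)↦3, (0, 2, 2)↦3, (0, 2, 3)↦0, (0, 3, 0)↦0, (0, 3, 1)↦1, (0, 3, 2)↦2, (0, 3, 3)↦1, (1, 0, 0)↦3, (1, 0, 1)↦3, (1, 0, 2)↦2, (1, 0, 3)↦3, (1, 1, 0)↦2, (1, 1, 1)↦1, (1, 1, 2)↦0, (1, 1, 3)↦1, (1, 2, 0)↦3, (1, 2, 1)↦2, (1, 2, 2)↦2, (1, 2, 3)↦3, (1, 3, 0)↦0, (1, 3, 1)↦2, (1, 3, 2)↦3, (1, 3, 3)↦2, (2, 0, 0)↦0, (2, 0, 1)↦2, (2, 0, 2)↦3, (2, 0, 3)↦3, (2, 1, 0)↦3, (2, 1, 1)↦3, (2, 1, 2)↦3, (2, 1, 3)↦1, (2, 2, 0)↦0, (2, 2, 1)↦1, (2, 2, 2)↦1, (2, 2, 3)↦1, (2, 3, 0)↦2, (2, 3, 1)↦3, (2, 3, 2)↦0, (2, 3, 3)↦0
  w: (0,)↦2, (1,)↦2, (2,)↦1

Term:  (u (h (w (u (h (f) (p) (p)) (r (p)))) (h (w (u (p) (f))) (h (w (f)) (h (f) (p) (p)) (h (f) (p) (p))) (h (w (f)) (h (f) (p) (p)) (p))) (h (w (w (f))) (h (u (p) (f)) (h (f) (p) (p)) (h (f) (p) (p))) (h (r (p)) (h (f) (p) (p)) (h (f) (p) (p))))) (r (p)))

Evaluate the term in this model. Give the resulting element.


value = 0

  f = 1
  p = 0
  p = 0
  (h (f) (p) (p)) = h(1, 0, 0) = 3
  p = 0
  (r (p)) = r(0,) = 1
  (u (h (f) (p) (p)) (r (p))) = u(3, 1) = 2
  (w (u (h (f) (p) (p)) (r (p)))) = w(2,) = 1
  p = 0
  f = 1
  (u (p) (f)) = u(0, 1) = 0
  (w (u (p) (f))) = w(0,) = 2
  f = 1
  (w (f)) = w(1,) = 2
  f = 1
  p = 0
  p = 0
  (h (f) (p) (p)) = h(1, 0, 0) = 3
  f = 1
  p = 0
  p = 0
  (h (f) (p) (p)) = h(1, 0, 0) = 3
  (h (w (f)) (h (f) (p) (p)) (h (f) (p) (p))) = h(2, 3, 3) = 0
  f = 1
  (w (f)) = w(1,) = 2
  f = 1
  p = 0
  p = 0
  (h (f) (p) (p)) = h(1, 0, 0) = 3
  p = 0
  (h (w (f)) (h (f) (p) (p)) (p)) = h(2, 3, 0) = 2
  (h (w (u (p) (f))) (h (w (f)) (h (f) (p) (p)) (h (f) (p) (p))) (h (w (f)) (h (f) (p) (p)) (p))) = h(2, 0, 2) = 3
  f = 1
  (w (f)) = w(1,) = 2
  (w (w (f))) = w(2,) = 1
  p = 0
  f = 1
  (u (p) (f)) = u(0, 1) = 0
  f = 1
  p = 0
  p = 0
  (h (f) (p) (p)) = h(1, 0, 0) = 3
  f = 1
  p = 0
  p = 0
  (h (f) (p) (p)) = h(1, 0, 0) = 3
  (h (u (p) (f)) (h (f) (p) (p)) (h (f) (p) (p))) = h(0, 3, 3) = 1
  p = 0
  (r (p)) = r(0,) = 1
  f = 1
  p = 0
  p = 0
  (h (f) (p) (p)) = h(1, 0, 0) = 3
  f = 1
  p = 0
  p = 0
  (h (f) (p) (p)) = h(1, 0, 0) = 3
  (h (r (p)) (h (f) (p) (p)) (h (f) (p) (p))) = h(1, 3, 3) = 2
  (h (w (w (f))) (h (u (p) (f)) (h (f) (p) (p)) (h (f) (p) (p))) (h (r (p)) (h (f) (p) (p)) (h (f) (p) (p)))) = h(1, 1, 2) = 0
  (h (w (u (h (f) (p) (p)) (r (p)))) (h (w (u (p) (f))) (h (w (f)) (h (f) (p) (p)) (h (f) (p) (p))) (h (w (f)) (h (f) (p) (p)) (p))) (h (w (w (f))) (h (u (p) (f)) (h (f) (p) (p)) (h (f) (p) (p))) (h (r (p)) (h (f) (p) (p)) (h (f) (p) (p))))) = h(1, 3, 0) = 0
  p = 0
  (r (p)) = r(0,) = 1
  (u (h (w (u (h (f) (p) (p)) (r (p)))) (h (w (u (p) (f))) (h (w (f)) (h (f) (p) (p)) (h (f) (p) (p))) (h (w (f)) (h (f) (p) (p)) (p))) (h (w (w (f))) (h (u (p) (f)) (h (f) (p) (p)) (h (f) (p) (p))) (h (r (p)) (h (f) (p) (p)) (h (f) (p) (p))))) (r (p))) = u(0, 1) = 0


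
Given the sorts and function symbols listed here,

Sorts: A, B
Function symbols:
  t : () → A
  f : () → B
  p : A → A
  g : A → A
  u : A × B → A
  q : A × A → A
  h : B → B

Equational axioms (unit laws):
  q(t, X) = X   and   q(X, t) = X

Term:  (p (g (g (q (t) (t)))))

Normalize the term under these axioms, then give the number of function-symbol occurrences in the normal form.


size = 4

1. (p (g (g (q (t) (t)))))  →  (p (g (g (t))))
normal form: (p (g (g (t))))


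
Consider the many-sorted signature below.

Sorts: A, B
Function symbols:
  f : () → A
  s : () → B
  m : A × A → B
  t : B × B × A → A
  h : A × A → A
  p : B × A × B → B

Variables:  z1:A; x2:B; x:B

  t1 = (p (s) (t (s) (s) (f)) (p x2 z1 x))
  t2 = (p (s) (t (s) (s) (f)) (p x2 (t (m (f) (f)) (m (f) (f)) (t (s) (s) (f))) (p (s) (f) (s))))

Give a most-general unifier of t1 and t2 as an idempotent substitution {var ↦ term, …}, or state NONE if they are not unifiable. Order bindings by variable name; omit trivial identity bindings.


{x ↦ (p (s) (f) (s)), z1 ↦ (t (m (f) (f)) (m (f) (f)) (t (s) (s) (f)))}


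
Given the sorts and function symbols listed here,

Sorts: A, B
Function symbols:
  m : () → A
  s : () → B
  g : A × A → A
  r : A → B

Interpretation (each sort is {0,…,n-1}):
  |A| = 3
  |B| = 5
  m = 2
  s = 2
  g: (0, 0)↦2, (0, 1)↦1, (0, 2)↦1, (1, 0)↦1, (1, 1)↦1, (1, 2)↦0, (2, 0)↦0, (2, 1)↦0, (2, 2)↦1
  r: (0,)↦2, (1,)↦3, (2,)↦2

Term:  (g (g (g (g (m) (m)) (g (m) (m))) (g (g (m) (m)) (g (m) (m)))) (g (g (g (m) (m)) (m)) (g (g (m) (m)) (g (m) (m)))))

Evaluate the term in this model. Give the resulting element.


value = 1

  m = 2
  m = 2
  (g (m) (m)) = g(2, 2) = 1
  m = 2
  m = 2
  (g (m) (m)) = g(2, 2) = 1
  (g (g (m) (m)) (g (m) (m))) = g(1, 1) = 1
  m = 2
  m = 2
  (g (m) (m)) = g(2, 2) = 1
  m = 2
  m = 2
  (g (m) (m)) = g(2, 2) = 1
  (g (g (m) (m)) (g (m) (m))) = g(1, 1) = 1
  (g (g (g (m) (m)) (g (m) (m))) (g (g (m) (m)) (g (m) (m)))) = g(1, 1) = 1
  m = 2
  m = 2
  (g (m) (m)) = g(2, 2) = 1
  m = 2
  (g (g (m) (m)) (m)) = g(1, 2) = 0
  m = 2
  m = 2
  (g (m) (m)) = g(2, 2) = 1
  m = 2
  m = 2
  (g (m) (m)) = g(2, 2) = 1
  (g (g (m) (m)) (g (m) (m))) = g(1, 1) = 1
  (g (g (g (m) (m)) (m)) (g (g (m) (m)) (g (m) (m)))) = g(0, 1) = 1
  (g (g (g (g (m) (m)) (g (m) (m))) (g (g (m) (m)) (g (m) (m)))) (g (g (g (m) (m)) (m)) (g (g (m) (m)) (g (m) (m))))) = g(1, 1) = 1


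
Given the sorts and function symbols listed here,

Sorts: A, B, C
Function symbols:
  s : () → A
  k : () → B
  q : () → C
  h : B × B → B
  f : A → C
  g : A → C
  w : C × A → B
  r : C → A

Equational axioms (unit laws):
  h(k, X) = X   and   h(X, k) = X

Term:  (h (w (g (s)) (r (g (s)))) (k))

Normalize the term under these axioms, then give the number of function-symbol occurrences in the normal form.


size = 6

1. (h (w (g (s)) (r (g (s)))) (k))  →  (w (g (s)) (r (g (s))))
normal form: (w (g (s)) (r (g (s))))


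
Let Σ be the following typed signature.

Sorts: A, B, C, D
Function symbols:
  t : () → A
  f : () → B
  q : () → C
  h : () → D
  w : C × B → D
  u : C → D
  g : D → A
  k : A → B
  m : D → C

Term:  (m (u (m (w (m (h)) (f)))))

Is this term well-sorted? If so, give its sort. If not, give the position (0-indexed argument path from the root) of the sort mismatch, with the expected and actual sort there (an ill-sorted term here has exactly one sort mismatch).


          (h) : D
        (m (h)) : C
        (f) : B
      (w (m (h)) (f)) : D
    (m (w (m (h)) (f))) : C
  (u (m (w (m (h)) (f)))) : D
(m (u (m (w (m (h)) (f))))) : C

well-sorted; sort = C


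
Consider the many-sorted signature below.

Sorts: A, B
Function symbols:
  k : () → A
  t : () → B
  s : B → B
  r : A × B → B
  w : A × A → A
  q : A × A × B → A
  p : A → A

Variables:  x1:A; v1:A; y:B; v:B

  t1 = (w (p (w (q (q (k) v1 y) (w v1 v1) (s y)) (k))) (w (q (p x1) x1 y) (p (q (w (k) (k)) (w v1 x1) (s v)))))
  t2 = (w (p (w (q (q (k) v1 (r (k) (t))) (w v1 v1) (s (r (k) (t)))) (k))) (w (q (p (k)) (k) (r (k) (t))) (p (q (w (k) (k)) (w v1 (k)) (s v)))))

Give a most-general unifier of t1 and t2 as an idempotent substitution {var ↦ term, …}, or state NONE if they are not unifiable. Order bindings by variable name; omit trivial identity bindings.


{x1 ↦ (k), y ↦ (r (k) (t))}


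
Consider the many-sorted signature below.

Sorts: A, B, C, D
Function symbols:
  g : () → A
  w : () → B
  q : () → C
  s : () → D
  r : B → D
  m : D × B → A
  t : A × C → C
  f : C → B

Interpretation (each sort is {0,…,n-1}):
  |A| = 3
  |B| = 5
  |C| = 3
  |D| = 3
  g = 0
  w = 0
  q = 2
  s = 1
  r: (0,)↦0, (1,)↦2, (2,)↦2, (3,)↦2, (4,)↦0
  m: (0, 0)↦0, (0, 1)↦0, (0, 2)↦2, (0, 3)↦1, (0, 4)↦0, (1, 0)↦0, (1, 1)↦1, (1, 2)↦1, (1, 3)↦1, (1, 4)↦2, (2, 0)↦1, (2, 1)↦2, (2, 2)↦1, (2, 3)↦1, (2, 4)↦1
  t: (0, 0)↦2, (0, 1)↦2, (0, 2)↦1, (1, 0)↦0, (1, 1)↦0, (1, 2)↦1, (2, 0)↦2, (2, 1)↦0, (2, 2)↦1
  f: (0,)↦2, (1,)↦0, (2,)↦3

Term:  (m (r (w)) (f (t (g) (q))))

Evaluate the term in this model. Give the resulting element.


  w = 0
  (r (w)) = r(0,) = 0
  g = 0
  q = 2
  (t (g) (q)) = t(0, 2) = 1
  (f (t (g) (q))) = f(1,) = 0
  (m (r (w)) (f (t (g) (q)))) = m(0, 0) = 0

value = 0


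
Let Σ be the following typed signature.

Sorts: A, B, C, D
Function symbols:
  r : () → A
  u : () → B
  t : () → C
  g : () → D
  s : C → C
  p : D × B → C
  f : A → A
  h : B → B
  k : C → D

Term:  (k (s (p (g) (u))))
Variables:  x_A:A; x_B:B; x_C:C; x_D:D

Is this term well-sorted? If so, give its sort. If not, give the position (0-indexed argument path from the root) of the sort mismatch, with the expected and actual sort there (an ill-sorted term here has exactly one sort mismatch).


      (g) : D
      (u) : B
    (p (g) (u)) : C
  (s (p (g) (u))) : C
(k (s (p (g) (u)))) : D

well-sorted; sort = D


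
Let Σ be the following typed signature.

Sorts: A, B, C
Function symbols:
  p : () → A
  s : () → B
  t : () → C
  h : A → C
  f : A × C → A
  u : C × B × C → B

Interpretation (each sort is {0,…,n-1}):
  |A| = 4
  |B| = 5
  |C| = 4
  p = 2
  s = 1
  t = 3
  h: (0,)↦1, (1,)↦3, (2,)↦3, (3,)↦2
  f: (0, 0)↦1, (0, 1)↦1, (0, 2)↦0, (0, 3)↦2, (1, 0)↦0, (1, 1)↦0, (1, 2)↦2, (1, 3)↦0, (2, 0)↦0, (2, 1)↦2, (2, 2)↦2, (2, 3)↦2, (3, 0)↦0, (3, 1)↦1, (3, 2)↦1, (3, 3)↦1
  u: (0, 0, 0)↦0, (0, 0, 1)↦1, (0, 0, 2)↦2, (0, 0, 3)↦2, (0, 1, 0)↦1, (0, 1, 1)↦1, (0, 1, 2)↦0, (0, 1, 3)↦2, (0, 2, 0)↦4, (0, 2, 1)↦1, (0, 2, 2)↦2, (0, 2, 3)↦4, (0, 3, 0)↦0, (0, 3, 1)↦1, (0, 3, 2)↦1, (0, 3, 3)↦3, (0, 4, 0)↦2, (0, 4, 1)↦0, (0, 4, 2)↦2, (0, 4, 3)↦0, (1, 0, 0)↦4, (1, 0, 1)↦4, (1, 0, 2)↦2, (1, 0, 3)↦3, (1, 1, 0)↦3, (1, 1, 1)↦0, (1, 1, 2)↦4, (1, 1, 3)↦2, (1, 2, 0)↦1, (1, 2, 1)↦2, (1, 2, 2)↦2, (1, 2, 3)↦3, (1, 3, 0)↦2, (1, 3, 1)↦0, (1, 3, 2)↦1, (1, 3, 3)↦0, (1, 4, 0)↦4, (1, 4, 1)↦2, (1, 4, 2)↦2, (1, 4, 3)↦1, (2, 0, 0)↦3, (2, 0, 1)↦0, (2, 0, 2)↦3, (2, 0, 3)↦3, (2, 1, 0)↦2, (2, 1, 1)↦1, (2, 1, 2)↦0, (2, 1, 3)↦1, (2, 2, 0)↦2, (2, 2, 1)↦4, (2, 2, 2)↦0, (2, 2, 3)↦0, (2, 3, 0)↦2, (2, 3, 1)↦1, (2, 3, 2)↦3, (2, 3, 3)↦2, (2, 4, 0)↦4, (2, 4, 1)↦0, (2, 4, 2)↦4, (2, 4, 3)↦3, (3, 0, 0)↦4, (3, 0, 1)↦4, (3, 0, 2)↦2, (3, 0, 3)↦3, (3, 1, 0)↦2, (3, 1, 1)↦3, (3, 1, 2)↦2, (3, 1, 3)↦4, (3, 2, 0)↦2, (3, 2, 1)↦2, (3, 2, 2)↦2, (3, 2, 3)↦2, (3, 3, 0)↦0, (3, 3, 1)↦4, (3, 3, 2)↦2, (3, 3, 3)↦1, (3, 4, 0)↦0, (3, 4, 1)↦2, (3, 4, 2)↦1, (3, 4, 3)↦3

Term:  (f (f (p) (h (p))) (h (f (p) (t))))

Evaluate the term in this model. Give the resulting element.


  p = 2
  p = 2
  (h (p)) = h(2,) = 3
  (f (p) (h (p))) = f(2, 3) = 2
  p = 2
  t = 3
  (f (p) (t)) = f(2, 3) = 2
  (h (f (p) (t))) = h(2,) = 3
  (f (f (p) (h (p))) (h (f (p) (t)))) = f(2, 3) = 2

value = 2


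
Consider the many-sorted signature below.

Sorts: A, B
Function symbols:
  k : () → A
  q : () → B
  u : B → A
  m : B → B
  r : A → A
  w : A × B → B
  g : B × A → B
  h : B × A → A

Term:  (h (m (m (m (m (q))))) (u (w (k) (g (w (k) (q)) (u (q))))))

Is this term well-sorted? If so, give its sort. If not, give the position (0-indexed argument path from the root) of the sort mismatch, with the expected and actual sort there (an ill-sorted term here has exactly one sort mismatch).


well-sorted; sort = A

          (q) : B
        (m (q)) : B
      (m (m (q))) : B
    (m (m (m (q)))) : B
  (m (m (m (m (q))))) : B
      (k) : A
          (k) : A
          (q) : B
        (w (k) (q)) : B
          (q) : B
        (u (q)) : A
      (g (w (k) (q)) (u (q))) : B
    (w (k) (g (w (k) (q)) (u (q)))) : B
  (u (w (k) (g (w (k) (q)) (u (q))))) : A
(h (m (m (m (m (q))))) (u (w (k) (g (w (k) (q)) (u (q)))))) : A


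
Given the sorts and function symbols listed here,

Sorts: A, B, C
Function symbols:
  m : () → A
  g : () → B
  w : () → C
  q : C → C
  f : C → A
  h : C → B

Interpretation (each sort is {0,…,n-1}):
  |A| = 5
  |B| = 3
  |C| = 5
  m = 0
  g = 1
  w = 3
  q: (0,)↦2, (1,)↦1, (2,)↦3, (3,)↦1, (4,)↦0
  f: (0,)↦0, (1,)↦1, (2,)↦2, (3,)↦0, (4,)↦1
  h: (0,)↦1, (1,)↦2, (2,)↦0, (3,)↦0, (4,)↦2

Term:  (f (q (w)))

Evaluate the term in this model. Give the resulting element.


  w = 3
  (q (w)) = q(3,) = 1
  (f (q (w))) = f(1,) = 1

value = 1


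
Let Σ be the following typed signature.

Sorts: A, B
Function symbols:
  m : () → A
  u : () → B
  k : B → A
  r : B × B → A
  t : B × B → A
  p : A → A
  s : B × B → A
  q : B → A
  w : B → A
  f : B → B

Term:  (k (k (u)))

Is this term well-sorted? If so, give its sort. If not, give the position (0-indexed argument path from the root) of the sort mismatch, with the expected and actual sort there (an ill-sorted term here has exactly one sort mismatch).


    (u) : B
  (k (u)) : A
(k (k (u))) : ✗ arg 0 at [0] has sort A, expected B

ill-sorted at position [0]: expected B, got A


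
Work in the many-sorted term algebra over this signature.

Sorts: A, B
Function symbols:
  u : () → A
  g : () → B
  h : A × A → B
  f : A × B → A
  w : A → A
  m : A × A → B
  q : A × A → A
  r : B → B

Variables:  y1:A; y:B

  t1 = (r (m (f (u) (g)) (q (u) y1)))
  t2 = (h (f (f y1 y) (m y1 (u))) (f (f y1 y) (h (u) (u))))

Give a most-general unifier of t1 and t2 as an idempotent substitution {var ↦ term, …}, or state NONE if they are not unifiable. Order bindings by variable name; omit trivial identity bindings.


NONE (not unifiable)

head clash or occurs-check failure — not unifiable


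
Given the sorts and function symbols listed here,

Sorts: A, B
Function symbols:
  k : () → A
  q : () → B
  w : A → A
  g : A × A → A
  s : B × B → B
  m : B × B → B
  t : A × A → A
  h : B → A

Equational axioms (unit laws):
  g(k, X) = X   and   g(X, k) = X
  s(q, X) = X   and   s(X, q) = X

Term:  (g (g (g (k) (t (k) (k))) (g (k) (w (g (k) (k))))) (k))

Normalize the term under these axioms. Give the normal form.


normal form = (g (t (k) (k)) (w (k)))

1. (g (g (g (k) (t (k) (k))) (g (k) (w (g (k) (k))))) (k))  →  (g (g (k) (t (k) (k))) (g (k) (w (g (k) (k)))))
2. (g (g (k) (t (k) (k))) (g (k) (w (g (k) (k)))))  →  (g (t (k) (k)) (g (k) (w (g (k) (k)))))
3. (g (t (k) (k)) (g (k) (w (g (k) (k)))))  →  (g (t (k) (k)) (w (g (k) (k))))
4. (g (t (k) (k)) (w (g (k) (k))))  →  (g (t (k) (k)) (w (k)))


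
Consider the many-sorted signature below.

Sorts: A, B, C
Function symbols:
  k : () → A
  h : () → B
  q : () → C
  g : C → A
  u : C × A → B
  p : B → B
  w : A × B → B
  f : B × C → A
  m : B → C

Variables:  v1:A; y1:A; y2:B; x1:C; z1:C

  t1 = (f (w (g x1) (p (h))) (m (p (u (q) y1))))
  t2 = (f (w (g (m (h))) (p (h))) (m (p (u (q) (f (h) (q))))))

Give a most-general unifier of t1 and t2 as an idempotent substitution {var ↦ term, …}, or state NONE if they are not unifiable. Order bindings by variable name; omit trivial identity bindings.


{x1 ↦ (m (h)), y1 ↦ (f (h) (q))}


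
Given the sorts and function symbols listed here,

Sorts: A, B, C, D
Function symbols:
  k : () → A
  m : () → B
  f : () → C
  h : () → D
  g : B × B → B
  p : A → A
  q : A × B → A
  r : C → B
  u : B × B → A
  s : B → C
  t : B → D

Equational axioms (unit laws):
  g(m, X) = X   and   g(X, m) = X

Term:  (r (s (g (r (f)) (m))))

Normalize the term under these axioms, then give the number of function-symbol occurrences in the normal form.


size = 4

1. (r (s (g (r (f)) (m))))  →  (r (s (r (f))))
normal form: (r (s (r (f))))


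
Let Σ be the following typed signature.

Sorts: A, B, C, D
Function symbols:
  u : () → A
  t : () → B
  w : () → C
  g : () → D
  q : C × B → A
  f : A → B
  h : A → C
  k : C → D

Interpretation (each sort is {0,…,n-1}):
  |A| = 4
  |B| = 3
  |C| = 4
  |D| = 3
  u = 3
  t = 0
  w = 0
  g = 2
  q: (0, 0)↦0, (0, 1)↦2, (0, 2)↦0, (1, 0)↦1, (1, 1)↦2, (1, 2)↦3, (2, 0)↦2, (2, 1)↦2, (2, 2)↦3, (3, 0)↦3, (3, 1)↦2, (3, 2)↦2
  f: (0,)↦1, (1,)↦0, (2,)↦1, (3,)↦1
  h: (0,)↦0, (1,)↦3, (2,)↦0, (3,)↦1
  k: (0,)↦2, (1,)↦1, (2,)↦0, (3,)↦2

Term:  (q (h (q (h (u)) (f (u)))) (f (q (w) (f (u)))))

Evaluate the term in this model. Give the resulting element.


value = 2

  u = 3
  (h (u)) = h(3,) = 1
  u = 3
  (f (u)) = f(3,) = 1
  (q (h (u)) (f (u))) = q(1, 1) = 2
  (h (q (h (u)) (f (u)))) = h(2,) = 0
  w = 0
  u = 3
  (f (u)) = f(3,) = 1
  (q (w) (f (u))) = q(0, 1) = 2
  (f (q (w) (f (u)))) = f(2,) = 1
  (q (h (q (h (u)) (f (u)))) (f (q (w) (f (u))))) = q(0, 1) = 2


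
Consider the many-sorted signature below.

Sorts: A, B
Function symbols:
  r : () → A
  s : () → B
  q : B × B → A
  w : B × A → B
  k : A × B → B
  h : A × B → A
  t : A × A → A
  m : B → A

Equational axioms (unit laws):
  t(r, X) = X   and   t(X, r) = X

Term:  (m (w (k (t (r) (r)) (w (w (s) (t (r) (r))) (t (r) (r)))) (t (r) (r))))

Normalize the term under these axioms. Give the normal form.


1. (m (w (k (t (r) (r)) (w (w (s) (t (r) (r))) (t (r) (r)))) (t (r) (r))))  →  (m (w (k (r) (w (w (s) (t (r) (r))) (t (r) (r)))) (t (r) (r))))
2. (m (w (k (r) (w (w (s) (t (r) (r))) (t (r) (r)))) (t (r) (r))))  →  (m (w (k (r) (w (w (s) (r)) (t (r) (r)))) (t (r) (r))))
3. (m (w (k (r) (w (w (s) (r)) (t (r) (r)))) (t (r) (r))))  →  (m (w (k (r) (w (w (s) (r)) (r))) (t (r) (r))))
4. (m (w (k (r) (w (w (s) (r)) (r))) (t (r) (r))))  →  (m (w (k (r) (w (w (s) (r)) (r))) (r)))

normal form = (m (w (k (r) (w (w (s) (r)) (r))) (r)))


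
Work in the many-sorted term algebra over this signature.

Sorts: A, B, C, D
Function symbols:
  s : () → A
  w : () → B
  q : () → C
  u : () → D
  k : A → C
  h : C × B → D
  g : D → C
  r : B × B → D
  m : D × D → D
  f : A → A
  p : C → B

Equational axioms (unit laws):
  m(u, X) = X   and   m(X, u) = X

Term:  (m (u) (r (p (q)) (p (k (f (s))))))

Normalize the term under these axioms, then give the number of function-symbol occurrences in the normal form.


1. (m (u) (r (p (q)) (p (k (f (s))))))  →  (r (p (q)) (p (k (f (s)))))
normal form: (r (p (q)) (p (k (f (s)))))

size = 7


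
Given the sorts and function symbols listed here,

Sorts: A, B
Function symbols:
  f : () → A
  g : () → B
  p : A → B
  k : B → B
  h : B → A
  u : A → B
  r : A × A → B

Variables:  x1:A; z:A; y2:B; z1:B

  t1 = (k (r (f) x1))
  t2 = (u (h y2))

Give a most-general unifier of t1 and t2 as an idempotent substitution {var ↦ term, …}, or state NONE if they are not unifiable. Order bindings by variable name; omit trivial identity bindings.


NONE (not unifiable)

head clash or occurs-check failure — not unifiable


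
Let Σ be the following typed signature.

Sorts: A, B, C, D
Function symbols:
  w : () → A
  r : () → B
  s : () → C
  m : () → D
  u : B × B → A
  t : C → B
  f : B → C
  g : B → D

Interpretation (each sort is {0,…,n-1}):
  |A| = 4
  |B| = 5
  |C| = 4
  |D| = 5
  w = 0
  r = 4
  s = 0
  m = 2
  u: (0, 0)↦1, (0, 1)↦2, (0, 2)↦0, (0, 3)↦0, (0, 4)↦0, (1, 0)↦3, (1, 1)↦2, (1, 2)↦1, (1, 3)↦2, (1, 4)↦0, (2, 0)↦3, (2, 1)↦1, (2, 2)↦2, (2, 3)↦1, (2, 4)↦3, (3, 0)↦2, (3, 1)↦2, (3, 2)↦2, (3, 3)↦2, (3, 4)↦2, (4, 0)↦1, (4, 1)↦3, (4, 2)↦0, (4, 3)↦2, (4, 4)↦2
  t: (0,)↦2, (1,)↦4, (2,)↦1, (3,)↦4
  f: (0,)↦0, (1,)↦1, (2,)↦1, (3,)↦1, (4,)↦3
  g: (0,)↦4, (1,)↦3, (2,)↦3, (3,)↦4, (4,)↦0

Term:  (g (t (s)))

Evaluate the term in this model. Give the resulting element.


  s = 0
  (t (s)) = t(0,) = 2
  (g (t (s))) = g(2,) = 3

value = 3


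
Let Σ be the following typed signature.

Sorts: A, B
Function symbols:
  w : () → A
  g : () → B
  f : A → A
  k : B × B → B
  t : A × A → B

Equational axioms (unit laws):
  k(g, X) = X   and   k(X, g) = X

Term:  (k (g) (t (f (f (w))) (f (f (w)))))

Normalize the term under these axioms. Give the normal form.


1. (k (g) (t (f (f (w))) (f (f (w)))))  →  (t (f (f (w))) (f (f (w))))

normal form = (t (f (f (w))) (f (f (w))))


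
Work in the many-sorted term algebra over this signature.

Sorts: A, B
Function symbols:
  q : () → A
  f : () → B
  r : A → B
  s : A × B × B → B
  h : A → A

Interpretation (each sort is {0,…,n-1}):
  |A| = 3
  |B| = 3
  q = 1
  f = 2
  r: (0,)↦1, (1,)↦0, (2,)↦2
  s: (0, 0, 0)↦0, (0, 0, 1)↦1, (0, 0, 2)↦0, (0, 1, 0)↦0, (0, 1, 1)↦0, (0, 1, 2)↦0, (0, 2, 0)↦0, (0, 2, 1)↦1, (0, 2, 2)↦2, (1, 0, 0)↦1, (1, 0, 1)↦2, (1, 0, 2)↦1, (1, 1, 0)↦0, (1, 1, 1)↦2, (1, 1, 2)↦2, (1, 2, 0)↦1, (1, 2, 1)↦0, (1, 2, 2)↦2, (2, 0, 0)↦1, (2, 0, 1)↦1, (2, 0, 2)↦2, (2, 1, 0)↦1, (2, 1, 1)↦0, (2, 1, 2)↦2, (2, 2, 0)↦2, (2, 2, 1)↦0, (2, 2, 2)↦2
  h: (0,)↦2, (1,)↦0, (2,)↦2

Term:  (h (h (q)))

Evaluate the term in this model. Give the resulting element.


  q = 1
  (h (q)) = h(1,) = 0
  (h (h (q))) = h(0,) = 2

value = 2


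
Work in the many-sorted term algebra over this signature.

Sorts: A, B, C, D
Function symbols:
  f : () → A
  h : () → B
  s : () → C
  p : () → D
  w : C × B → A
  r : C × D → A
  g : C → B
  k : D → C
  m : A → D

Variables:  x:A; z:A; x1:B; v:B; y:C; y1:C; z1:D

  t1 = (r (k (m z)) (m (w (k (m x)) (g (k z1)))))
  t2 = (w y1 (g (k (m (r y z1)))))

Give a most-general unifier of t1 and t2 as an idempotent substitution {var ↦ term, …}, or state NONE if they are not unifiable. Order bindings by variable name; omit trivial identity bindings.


head clash or occurs-check failure — not unifiable

NONE (not unifiable)


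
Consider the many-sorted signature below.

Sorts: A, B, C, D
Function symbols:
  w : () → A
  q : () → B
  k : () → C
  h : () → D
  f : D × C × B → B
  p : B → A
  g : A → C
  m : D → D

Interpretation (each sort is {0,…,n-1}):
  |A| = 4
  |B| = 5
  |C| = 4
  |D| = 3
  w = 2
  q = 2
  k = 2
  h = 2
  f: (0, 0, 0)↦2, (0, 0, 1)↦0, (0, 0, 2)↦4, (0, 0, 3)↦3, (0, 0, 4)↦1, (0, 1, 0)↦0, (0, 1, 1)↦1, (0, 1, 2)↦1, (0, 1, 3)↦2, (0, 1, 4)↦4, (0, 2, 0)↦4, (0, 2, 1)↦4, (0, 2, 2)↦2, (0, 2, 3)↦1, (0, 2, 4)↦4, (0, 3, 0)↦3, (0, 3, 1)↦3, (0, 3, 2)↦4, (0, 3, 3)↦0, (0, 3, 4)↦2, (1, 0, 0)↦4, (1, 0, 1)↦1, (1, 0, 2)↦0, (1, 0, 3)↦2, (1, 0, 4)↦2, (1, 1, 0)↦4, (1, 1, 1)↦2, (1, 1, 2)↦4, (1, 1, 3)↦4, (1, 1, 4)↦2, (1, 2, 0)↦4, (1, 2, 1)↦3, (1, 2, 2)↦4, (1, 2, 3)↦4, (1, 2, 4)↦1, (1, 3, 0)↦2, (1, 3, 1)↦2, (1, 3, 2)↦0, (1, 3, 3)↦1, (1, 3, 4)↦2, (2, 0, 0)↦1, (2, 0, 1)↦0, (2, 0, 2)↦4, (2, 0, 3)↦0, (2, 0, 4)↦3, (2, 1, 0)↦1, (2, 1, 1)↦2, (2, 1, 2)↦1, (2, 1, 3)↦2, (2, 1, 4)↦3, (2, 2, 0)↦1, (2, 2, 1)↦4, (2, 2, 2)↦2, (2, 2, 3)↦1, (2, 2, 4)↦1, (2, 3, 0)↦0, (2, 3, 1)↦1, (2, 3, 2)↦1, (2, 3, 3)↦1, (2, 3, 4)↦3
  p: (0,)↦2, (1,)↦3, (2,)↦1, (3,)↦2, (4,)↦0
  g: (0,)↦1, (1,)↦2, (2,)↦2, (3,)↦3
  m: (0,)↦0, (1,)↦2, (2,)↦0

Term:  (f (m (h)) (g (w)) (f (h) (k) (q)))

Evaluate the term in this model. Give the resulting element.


  h = 2
  (m (h)) = m(2,) = 0
  w = 2
  (g (w)) = g(2,) = 2
  h = 2
  k = 2
  q = 2
  (f (h) (k) (q)) = f(2, 2, 2) = 2
  (f (m (h)) (g (w)) (f (h) (k) (q))) = f(0, 2, 2) = 2

value = 2


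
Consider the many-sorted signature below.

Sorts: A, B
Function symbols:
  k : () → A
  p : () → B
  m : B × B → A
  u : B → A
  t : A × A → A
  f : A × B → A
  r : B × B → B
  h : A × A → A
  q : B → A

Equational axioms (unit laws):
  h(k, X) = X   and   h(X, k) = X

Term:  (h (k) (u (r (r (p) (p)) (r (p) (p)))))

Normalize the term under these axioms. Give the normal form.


1. (h (k) (u (r (r (p) (p)) (r (p) (p)))))  →  (u (r (r (p) (p)) (r (p) (p))))

normal form = (u (r (r (p) (p)) (r (p) (p))))


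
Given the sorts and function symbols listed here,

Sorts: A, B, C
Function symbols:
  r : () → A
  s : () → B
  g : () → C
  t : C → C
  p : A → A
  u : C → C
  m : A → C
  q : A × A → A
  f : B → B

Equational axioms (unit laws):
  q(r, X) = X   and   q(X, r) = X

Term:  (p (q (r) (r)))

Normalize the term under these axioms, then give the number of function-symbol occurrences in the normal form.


size = 2

1. (p (q (r) (r)))  →  (p (r))
normal form: (p (r))


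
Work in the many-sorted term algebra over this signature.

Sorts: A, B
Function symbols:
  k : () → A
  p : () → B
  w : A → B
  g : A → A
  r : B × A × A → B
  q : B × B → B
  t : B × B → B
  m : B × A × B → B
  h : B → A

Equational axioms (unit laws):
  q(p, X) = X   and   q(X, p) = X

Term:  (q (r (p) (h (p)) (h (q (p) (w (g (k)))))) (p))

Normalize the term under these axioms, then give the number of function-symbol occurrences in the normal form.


size = 8

1. (q (r (p) (h (p)) (h (q (p) (w (g (k)))))) (p))  →  (r (p) (h (p)) (h (q (p) (w (g (k))))))
2. (r (p) (h (p)) (h (q (p) (w (g (k))))))  →  (r (p) (h (p)) (h (w (g (k)))))
normal form: (r (p) (h (p)) (h (w (g (k)))))


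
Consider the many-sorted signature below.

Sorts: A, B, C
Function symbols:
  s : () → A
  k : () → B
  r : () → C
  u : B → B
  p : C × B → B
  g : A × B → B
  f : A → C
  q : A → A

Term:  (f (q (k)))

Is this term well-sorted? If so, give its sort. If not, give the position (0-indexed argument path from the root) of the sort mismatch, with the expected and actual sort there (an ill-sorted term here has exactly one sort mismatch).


ill-sorted at position [0, 0]: expected A, got B

    (k) : B
  (q (k)) : ✗ arg 0 at [0, 0] has sort B, expected A


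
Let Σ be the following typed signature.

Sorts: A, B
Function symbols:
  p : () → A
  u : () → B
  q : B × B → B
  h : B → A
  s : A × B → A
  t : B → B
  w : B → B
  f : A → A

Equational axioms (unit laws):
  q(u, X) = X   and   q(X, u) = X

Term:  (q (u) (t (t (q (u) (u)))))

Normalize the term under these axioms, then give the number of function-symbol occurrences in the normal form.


1. (q (u) (t (t (q (u) (u)))))  →  (t (t (q (u) (u))))
2. (t (t (q (u) (u))))  →  (t (t (u)))
normal form: (t (t (u)))

size = 3


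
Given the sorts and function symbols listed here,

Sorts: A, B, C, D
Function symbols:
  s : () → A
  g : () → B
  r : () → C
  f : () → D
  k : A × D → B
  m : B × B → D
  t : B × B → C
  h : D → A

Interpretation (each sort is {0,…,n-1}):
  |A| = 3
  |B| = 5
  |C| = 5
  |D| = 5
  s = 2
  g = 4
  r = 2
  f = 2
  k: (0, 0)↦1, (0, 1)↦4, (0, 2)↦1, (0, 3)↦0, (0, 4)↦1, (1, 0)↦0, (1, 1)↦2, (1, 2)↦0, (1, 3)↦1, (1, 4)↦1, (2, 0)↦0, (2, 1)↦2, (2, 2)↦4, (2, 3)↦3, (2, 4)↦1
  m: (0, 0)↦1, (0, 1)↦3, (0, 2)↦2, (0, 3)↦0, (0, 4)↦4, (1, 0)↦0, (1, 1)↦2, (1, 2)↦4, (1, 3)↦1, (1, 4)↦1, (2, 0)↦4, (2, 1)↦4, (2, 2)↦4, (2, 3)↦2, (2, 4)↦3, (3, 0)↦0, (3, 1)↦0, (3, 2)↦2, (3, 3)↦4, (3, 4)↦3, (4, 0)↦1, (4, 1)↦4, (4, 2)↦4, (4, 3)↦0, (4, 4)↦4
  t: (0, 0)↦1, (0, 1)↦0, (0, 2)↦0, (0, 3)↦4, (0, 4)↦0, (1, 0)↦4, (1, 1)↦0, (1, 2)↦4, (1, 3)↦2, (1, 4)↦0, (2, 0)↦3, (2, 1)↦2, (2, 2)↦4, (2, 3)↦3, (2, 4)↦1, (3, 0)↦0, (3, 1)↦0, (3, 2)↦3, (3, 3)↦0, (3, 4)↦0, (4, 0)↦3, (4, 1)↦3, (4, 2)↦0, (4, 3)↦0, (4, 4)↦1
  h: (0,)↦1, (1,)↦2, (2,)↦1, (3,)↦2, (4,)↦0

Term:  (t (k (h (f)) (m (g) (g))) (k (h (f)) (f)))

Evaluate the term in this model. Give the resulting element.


  f = 2
  (h (f)) = h(2,) = 1
  g = 4
  g = 4
  (m (g) (g)) = m(4, 4) = 4
  (k (h (f)) (m (g) (g))) = k(1, 4) = 1
  f = 2
  (h (f)) = h(2,) = 1
  f = 2
  (k (h (f)) (f)) = k(1, 2) = 0
  (t (k (h (f)) (m (g) (g))) (k (h (f)) (f))) = t(1, 0) = 4

value = 4


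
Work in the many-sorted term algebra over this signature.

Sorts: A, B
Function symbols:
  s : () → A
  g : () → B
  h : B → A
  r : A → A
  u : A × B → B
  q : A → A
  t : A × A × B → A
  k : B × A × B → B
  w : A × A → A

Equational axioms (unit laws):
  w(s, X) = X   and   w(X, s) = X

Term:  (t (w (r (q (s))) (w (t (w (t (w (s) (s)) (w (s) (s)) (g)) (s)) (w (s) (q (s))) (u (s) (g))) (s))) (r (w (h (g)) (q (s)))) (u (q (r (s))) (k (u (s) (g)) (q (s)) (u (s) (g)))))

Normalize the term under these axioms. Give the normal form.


1. (t (w (r (q (s))) (w (t (w (t (w (s) (s)) (w (s) (s)) (g)) (s)) (w (s) (q (s))) (u (s) (g))) (s))) (r (w (h (g)) (q (s)))) (u (q (r (s))) (k (u (s) (g)) (q (s)) (u (s) (g)))))  →  (t (w (r (q (s))) (t (w (t (w (s) (s)) (w (s) (s)) (g)) (s)) (w (s) (q (s))) (u (s) (g)))) (r (w (h (g)) (q (s)))) (u (q (r (s))) (k (u (s) (g)) (q (s)) (u (s) (g)))))
2. (t (w (r (q (s))) (t (w (t (w (s) (s)) (w (s) (s)) (g)) (s)) (w (s) (q (s))) (u (s) (g)))) (r (w (h (g)) (q (s)))) (u (q (r (s))) (k (u (s) (g)) (q (s)) (u (s) (g)))))  →  (t (w (r (q (s))) (t (t (w (s) (s)) (w (s) (s)) (g)) (w (s) (q (s))) (u (s) (g)))) (r (w (h (g)) (q (s)))) (u (q (r (s))) (k (u (s) (g)) (q (s)) (u (s) (g)))))
3. (t (w (r (q (s))) (t (t (w (s) (s)) (w (s) (s)) (g)) (w (s) (q (s))) (u (s) (g)))) (r (w (h (g)) (q (s)))) (u (q (r (s))) (k (u (s) (g)) (q (s)) (u (s) (g)))))  →  (t (w (r (q (s))) (t (t (s) (w (s) (s)) (g)) (w (s) (q (s))) (u (s) (g)))) (r (w (h (g)) (q (s)))) (u (q (r (s))) (k (u (s) (g)) (q (s)) (u (s) (g)))))
4. (t (w (r (q (s))) (t (t (s) (w (s) (s)) (g)) (w (s) (q (s))) (u (s) (g)))) (r (w (h (g)) (q (s)))) (u (q (r (s))) (k (u (s) (g)) (q (s)) (u (s) (g)))))  →  (t (w (r (q (s))) (t (t (s) (s) (g)) (w (s) (q (s))) (u (s) (g)))) (r (w (h (g)) (q (s)))) (u (q (r (s))) (k (u (s) (g)) (q (s)) (u (s) (g)))))
5. (t (w (r (q (s))) (t (t (s) (s) (g)) (w (s) (q (s))) (u (s) (g)))) (r (w (h (g)) (q (s)))) (u (q (r (s))) (k (u (s) (g)) (q (s)) (u (s) (g)))))  →  (t (w (r (q (s))) (t (t (s) (s) (g)) (q (s)) (u (s) (g)))) (r (w (h (g)) (q (s)))) (u (q (r (s))) (k (u (s) (g)) (q (s)) (u (s) (g)))))

normal form = (t (w (r (q (s))) (t (t (s) (s) (g)) (q (s)) (u (s) (g)))) (r (w (h (g)) (q (s)))) (u (q (r (s))) (k (u (s) (g)) (q (s)) (u (s) (g)))))


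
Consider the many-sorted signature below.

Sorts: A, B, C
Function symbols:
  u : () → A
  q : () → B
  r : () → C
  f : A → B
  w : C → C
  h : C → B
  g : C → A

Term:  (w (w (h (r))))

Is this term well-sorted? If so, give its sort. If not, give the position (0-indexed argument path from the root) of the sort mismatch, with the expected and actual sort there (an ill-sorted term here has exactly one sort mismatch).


ill-sorted at position [0, 0]: expected C, got B

      (r) : C
    (h (r)) : B
  (w (h (r))) : ✗ arg 0 at [0, 0] has sort B, expected C


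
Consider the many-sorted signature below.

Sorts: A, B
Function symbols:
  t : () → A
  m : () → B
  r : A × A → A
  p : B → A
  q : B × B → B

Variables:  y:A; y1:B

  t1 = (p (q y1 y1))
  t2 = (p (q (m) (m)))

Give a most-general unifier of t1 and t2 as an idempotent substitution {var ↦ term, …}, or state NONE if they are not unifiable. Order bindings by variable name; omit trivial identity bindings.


{y1 ↦ (m)}


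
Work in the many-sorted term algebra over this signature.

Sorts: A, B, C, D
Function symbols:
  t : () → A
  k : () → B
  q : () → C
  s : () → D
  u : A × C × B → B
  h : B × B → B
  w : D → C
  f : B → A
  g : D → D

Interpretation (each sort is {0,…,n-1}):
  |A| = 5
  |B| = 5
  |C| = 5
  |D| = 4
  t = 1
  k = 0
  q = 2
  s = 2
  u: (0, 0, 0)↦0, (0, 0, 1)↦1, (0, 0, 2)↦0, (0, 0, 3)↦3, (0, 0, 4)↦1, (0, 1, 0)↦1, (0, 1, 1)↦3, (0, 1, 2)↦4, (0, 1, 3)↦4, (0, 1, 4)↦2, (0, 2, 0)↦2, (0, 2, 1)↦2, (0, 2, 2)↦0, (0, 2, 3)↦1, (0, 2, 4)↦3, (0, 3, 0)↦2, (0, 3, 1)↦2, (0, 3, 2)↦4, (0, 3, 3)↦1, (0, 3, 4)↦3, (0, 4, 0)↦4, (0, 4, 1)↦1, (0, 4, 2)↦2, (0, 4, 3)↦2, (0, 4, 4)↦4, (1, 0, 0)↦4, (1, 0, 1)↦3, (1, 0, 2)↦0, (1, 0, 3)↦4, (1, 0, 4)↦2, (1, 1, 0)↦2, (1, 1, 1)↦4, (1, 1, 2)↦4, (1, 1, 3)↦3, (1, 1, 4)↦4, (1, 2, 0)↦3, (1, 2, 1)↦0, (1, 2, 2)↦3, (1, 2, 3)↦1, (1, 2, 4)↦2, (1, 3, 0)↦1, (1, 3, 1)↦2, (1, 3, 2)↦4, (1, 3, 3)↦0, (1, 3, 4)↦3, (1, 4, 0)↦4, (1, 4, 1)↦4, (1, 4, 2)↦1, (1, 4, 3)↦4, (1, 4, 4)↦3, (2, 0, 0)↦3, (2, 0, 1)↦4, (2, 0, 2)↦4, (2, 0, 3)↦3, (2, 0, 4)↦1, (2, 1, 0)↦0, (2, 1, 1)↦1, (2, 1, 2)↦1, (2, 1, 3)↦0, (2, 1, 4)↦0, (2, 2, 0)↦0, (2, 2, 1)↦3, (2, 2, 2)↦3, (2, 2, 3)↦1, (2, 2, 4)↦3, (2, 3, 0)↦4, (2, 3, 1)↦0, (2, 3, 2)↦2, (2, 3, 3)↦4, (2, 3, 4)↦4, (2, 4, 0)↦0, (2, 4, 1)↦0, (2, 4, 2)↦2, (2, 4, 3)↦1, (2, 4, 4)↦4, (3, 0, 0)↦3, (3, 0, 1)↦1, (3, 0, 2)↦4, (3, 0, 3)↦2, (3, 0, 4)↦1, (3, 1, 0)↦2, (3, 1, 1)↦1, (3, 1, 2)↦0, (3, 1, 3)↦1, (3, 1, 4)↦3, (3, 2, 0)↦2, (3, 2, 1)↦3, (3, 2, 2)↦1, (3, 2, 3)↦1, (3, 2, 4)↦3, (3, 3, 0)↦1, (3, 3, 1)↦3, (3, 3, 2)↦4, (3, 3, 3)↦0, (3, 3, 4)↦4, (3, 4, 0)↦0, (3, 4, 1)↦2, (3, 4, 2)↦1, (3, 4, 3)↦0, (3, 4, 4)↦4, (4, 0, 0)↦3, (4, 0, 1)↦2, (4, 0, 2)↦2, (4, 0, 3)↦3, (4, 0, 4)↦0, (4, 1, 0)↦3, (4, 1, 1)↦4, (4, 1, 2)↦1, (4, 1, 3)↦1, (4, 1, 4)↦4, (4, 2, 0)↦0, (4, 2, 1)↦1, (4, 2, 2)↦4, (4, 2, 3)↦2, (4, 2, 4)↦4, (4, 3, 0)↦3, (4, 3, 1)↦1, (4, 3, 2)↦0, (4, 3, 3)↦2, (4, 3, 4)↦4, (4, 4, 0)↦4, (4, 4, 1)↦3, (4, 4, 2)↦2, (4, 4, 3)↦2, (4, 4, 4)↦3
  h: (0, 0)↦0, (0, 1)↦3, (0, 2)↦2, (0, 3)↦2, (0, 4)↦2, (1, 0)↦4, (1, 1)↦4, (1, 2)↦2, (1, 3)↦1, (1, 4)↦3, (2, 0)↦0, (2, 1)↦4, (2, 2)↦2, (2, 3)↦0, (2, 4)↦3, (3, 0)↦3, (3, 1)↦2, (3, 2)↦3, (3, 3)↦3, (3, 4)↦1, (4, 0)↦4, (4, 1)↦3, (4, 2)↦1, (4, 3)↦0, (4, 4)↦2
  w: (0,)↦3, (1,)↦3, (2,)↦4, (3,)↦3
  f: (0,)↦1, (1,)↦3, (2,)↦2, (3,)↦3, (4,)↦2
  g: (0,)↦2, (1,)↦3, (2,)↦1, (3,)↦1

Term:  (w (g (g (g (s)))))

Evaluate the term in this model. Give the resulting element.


value = 3

  s = 2
  (g (s)) = g(2,) = 1
  (g (g (s))) = g(1,) = 3
  (g (g (g (s)))) = g(3,) = 1
  (w (g (g (g (s))))) = w(1,) = 3


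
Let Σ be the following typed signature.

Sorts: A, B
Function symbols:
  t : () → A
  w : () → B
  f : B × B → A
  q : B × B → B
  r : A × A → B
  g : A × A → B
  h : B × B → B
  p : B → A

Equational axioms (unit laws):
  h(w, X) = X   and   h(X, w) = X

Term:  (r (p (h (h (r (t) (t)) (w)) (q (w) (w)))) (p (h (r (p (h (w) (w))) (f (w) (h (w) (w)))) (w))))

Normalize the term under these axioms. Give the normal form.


normal form = (r (p (h (r (t) (t)) (q (w) (w)))) (p (r (p (w)) (f (w) (w)))))

1. (r (p (h (h (r (t) (t)) (w)) (q (w) (w)))) (p (h (r (p (h (w) (w))) (f (w) (h (w) (w)))) (w))))  →  (r (p (h (r (t) (t)) (q (w) (w)))) (p (h (r (p (h (w) (w))) (f (w) (h (w) (w)))) (w))))
2. (r (p (h (r (t) (t)) (q (w) (w)))) (p (h (r (p (h (w) (w))) (f (w) (h (w) (w)))) (w))))  →  (r (p (h (r (t) (t)) (q (w) (w)))) (p (r (p (h (w) (w))) (f (w) (h (w) (w))))))
3. (r (p (h (r (t) (t)) (q (w) (w)))) (p (r (p (h (w) (w))) (f (w) (h (w) (w))))))  →  (r (p (h (r (t) (t)) (q (w) (w)))) (p (r (p (w)) (f (w) (h (w) (w))))))
4. (r (p (h (r (t) (t)) (q (w) (w)))) (p (r (p (w)) (f (w) (h (w) (w))))))  →  (r (p (h (r (t) (t)) (q (w) (w)))) (p (r (p (w)) (f (w) (w)))))
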